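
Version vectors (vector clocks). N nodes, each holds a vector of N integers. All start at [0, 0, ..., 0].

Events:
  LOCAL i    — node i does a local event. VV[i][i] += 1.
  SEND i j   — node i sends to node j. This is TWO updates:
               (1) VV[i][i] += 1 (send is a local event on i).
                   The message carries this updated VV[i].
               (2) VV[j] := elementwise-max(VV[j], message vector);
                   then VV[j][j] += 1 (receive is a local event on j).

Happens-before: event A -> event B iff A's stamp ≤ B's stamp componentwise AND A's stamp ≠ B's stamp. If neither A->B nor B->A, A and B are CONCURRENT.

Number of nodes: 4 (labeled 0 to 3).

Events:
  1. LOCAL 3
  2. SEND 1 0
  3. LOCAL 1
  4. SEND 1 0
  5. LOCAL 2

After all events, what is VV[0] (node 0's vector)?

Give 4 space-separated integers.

Initial: VV[0]=[0, 0, 0, 0]
Initial: VV[1]=[0, 0, 0, 0]
Initial: VV[2]=[0, 0, 0, 0]
Initial: VV[3]=[0, 0, 0, 0]
Event 1: LOCAL 3: VV[3][3]++ -> VV[3]=[0, 0, 0, 1]
Event 2: SEND 1->0: VV[1][1]++ -> VV[1]=[0, 1, 0, 0], msg_vec=[0, 1, 0, 0]; VV[0]=max(VV[0],msg_vec) then VV[0][0]++ -> VV[0]=[1, 1, 0, 0]
Event 3: LOCAL 1: VV[1][1]++ -> VV[1]=[0, 2, 0, 0]
Event 4: SEND 1->0: VV[1][1]++ -> VV[1]=[0, 3, 0, 0], msg_vec=[0, 3, 0, 0]; VV[0]=max(VV[0],msg_vec) then VV[0][0]++ -> VV[0]=[2, 3, 0, 0]
Event 5: LOCAL 2: VV[2][2]++ -> VV[2]=[0, 0, 1, 0]
Final vectors: VV[0]=[2, 3, 0, 0]; VV[1]=[0, 3, 0, 0]; VV[2]=[0, 0, 1, 0]; VV[3]=[0, 0, 0, 1]

Answer: 2 3 0 0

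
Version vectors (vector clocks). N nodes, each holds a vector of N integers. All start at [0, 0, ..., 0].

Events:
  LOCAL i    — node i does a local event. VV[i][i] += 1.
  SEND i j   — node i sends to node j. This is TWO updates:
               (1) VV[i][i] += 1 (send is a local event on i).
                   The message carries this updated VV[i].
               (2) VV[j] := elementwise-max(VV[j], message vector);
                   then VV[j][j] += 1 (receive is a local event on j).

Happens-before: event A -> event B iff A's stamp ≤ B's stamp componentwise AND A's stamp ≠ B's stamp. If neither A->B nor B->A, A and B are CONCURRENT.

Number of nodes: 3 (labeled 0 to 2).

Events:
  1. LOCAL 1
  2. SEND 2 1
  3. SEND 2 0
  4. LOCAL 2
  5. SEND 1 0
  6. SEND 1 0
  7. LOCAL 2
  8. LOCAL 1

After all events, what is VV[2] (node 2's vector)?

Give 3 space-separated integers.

Answer: 0 0 4

Derivation:
Initial: VV[0]=[0, 0, 0]
Initial: VV[1]=[0, 0, 0]
Initial: VV[2]=[0, 0, 0]
Event 1: LOCAL 1: VV[1][1]++ -> VV[1]=[0, 1, 0]
Event 2: SEND 2->1: VV[2][2]++ -> VV[2]=[0, 0, 1], msg_vec=[0, 0, 1]; VV[1]=max(VV[1],msg_vec) then VV[1][1]++ -> VV[1]=[0, 2, 1]
Event 3: SEND 2->0: VV[2][2]++ -> VV[2]=[0, 0, 2], msg_vec=[0, 0, 2]; VV[0]=max(VV[0],msg_vec) then VV[0][0]++ -> VV[0]=[1, 0, 2]
Event 4: LOCAL 2: VV[2][2]++ -> VV[2]=[0, 0, 3]
Event 5: SEND 1->0: VV[1][1]++ -> VV[1]=[0, 3, 1], msg_vec=[0, 3, 1]; VV[0]=max(VV[0],msg_vec) then VV[0][0]++ -> VV[0]=[2, 3, 2]
Event 6: SEND 1->0: VV[1][1]++ -> VV[1]=[0, 4, 1], msg_vec=[0, 4, 1]; VV[0]=max(VV[0],msg_vec) then VV[0][0]++ -> VV[0]=[3, 4, 2]
Event 7: LOCAL 2: VV[2][2]++ -> VV[2]=[0, 0, 4]
Event 8: LOCAL 1: VV[1][1]++ -> VV[1]=[0, 5, 1]
Final vectors: VV[0]=[3, 4, 2]; VV[1]=[0, 5, 1]; VV[2]=[0, 0, 4]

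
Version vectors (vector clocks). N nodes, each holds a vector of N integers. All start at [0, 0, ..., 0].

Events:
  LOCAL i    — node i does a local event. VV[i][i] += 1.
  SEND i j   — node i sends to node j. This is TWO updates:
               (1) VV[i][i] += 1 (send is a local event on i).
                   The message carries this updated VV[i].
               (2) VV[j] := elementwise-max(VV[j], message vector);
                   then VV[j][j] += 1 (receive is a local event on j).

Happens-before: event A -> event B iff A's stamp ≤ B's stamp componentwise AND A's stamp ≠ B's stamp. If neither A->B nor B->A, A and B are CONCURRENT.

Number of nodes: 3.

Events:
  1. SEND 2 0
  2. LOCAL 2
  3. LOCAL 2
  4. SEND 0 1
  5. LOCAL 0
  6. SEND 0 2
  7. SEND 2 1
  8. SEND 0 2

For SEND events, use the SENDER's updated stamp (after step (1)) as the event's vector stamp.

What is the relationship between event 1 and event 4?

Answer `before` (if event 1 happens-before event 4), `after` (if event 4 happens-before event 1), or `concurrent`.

Initial: VV[0]=[0, 0, 0]
Initial: VV[1]=[0, 0, 0]
Initial: VV[2]=[0, 0, 0]
Event 1: SEND 2->0: VV[2][2]++ -> VV[2]=[0, 0, 1], msg_vec=[0, 0, 1]; VV[0]=max(VV[0],msg_vec) then VV[0][0]++ -> VV[0]=[1, 0, 1]
Event 2: LOCAL 2: VV[2][2]++ -> VV[2]=[0, 0, 2]
Event 3: LOCAL 2: VV[2][2]++ -> VV[2]=[0, 0, 3]
Event 4: SEND 0->1: VV[0][0]++ -> VV[0]=[2, 0, 1], msg_vec=[2, 0, 1]; VV[1]=max(VV[1],msg_vec) then VV[1][1]++ -> VV[1]=[2, 1, 1]
Event 5: LOCAL 0: VV[0][0]++ -> VV[0]=[3, 0, 1]
Event 6: SEND 0->2: VV[0][0]++ -> VV[0]=[4, 0, 1], msg_vec=[4, 0, 1]; VV[2]=max(VV[2],msg_vec) then VV[2][2]++ -> VV[2]=[4, 0, 4]
Event 7: SEND 2->1: VV[2][2]++ -> VV[2]=[4, 0, 5], msg_vec=[4, 0, 5]; VV[1]=max(VV[1],msg_vec) then VV[1][1]++ -> VV[1]=[4, 2, 5]
Event 8: SEND 0->2: VV[0][0]++ -> VV[0]=[5, 0, 1], msg_vec=[5, 0, 1]; VV[2]=max(VV[2],msg_vec) then VV[2][2]++ -> VV[2]=[5, 0, 6]
Event 1 stamp: [0, 0, 1]
Event 4 stamp: [2, 0, 1]
[0, 0, 1] <= [2, 0, 1]? True
[2, 0, 1] <= [0, 0, 1]? False
Relation: before

Answer: before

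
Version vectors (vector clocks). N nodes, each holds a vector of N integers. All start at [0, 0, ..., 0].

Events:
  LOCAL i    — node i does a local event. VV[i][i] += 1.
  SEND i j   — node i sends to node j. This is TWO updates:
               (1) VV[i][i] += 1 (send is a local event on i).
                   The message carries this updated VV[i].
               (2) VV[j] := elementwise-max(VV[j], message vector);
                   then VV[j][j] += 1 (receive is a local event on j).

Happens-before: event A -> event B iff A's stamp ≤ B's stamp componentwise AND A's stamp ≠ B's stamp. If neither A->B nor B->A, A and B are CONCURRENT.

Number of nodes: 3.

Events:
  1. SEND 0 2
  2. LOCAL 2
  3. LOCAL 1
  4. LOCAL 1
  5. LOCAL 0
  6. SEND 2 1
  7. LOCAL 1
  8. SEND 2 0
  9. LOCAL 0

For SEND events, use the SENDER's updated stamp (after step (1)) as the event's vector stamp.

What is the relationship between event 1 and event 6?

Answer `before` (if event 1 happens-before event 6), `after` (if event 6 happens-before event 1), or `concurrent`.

Answer: before

Derivation:
Initial: VV[0]=[0, 0, 0]
Initial: VV[1]=[0, 0, 0]
Initial: VV[2]=[0, 0, 0]
Event 1: SEND 0->2: VV[0][0]++ -> VV[0]=[1, 0, 0], msg_vec=[1, 0, 0]; VV[2]=max(VV[2],msg_vec) then VV[2][2]++ -> VV[2]=[1, 0, 1]
Event 2: LOCAL 2: VV[2][2]++ -> VV[2]=[1, 0, 2]
Event 3: LOCAL 1: VV[1][1]++ -> VV[1]=[0, 1, 0]
Event 4: LOCAL 1: VV[1][1]++ -> VV[1]=[0, 2, 0]
Event 5: LOCAL 0: VV[0][0]++ -> VV[0]=[2, 0, 0]
Event 6: SEND 2->1: VV[2][2]++ -> VV[2]=[1, 0, 3], msg_vec=[1, 0, 3]; VV[1]=max(VV[1],msg_vec) then VV[1][1]++ -> VV[1]=[1, 3, 3]
Event 7: LOCAL 1: VV[1][1]++ -> VV[1]=[1, 4, 3]
Event 8: SEND 2->0: VV[2][2]++ -> VV[2]=[1, 0, 4], msg_vec=[1, 0, 4]; VV[0]=max(VV[0],msg_vec) then VV[0][0]++ -> VV[0]=[3, 0, 4]
Event 9: LOCAL 0: VV[0][0]++ -> VV[0]=[4, 0, 4]
Event 1 stamp: [1, 0, 0]
Event 6 stamp: [1, 0, 3]
[1, 0, 0] <= [1, 0, 3]? True
[1, 0, 3] <= [1, 0, 0]? False
Relation: before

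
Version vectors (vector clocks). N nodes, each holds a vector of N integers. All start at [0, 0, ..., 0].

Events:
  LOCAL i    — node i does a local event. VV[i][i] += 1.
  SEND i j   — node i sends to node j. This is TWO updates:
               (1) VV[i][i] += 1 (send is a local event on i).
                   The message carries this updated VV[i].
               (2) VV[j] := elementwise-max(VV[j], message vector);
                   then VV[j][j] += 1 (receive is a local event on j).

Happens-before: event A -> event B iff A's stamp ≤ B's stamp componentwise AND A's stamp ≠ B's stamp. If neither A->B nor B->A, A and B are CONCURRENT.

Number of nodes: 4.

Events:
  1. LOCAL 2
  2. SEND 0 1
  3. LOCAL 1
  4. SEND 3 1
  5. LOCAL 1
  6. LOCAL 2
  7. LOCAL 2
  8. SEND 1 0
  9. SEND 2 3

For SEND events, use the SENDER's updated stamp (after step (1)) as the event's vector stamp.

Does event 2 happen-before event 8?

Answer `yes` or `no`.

Initial: VV[0]=[0, 0, 0, 0]
Initial: VV[1]=[0, 0, 0, 0]
Initial: VV[2]=[0, 0, 0, 0]
Initial: VV[3]=[0, 0, 0, 0]
Event 1: LOCAL 2: VV[2][2]++ -> VV[2]=[0, 0, 1, 0]
Event 2: SEND 0->1: VV[0][0]++ -> VV[0]=[1, 0, 0, 0], msg_vec=[1, 0, 0, 0]; VV[1]=max(VV[1],msg_vec) then VV[1][1]++ -> VV[1]=[1, 1, 0, 0]
Event 3: LOCAL 1: VV[1][1]++ -> VV[1]=[1, 2, 0, 0]
Event 4: SEND 3->1: VV[3][3]++ -> VV[3]=[0, 0, 0, 1], msg_vec=[0, 0, 0, 1]; VV[1]=max(VV[1],msg_vec) then VV[1][1]++ -> VV[1]=[1, 3, 0, 1]
Event 5: LOCAL 1: VV[1][1]++ -> VV[1]=[1, 4, 0, 1]
Event 6: LOCAL 2: VV[2][2]++ -> VV[2]=[0, 0, 2, 0]
Event 7: LOCAL 2: VV[2][2]++ -> VV[2]=[0, 0, 3, 0]
Event 8: SEND 1->0: VV[1][1]++ -> VV[1]=[1, 5, 0, 1], msg_vec=[1, 5, 0, 1]; VV[0]=max(VV[0],msg_vec) then VV[0][0]++ -> VV[0]=[2, 5, 0, 1]
Event 9: SEND 2->3: VV[2][2]++ -> VV[2]=[0, 0, 4, 0], msg_vec=[0, 0, 4, 0]; VV[3]=max(VV[3],msg_vec) then VV[3][3]++ -> VV[3]=[0, 0, 4, 2]
Event 2 stamp: [1, 0, 0, 0]
Event 8 stamp: [1, 5, 0, 1]
[1, 0, 0, 0] <= [1, 5, 0, 1]? True. Equal? False. Happens-before: True

Answer: yes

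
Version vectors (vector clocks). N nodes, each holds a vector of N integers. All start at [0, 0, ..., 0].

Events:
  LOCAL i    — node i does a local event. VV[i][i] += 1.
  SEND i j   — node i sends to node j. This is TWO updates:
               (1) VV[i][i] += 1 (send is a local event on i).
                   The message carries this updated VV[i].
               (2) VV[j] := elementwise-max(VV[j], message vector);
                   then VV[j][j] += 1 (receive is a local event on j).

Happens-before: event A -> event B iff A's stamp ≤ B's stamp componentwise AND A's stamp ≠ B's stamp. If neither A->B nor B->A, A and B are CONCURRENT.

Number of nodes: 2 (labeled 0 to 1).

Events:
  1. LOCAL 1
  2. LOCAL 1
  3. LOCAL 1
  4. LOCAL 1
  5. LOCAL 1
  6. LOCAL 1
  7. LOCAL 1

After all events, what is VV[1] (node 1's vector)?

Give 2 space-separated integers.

Initial: VV[0]=[0, 0]
Initial: VV[1]=[0, 0]
Event 1: LOCAL 1: VV[1][1]++ -> VV[1]=[0, 1]
Event 2: LOCAL 1: VV[1][1]++ -> VV[1]=[0, 2]
Event 3: LOCAL 1: VV[1][1]++ -> VV[1]=[0, 3]
Event 4: LOCAL 1: VV[1][1]++ -> VV[1]=[0, 4]
Event 5: LOCAL 1: VV[1][1]++ -> VV[1]=[0, 5]
Event 6: LOCAL 1: VV[1][1]++ -> VV[1]=[0, 6]
Event 7: LOCAL 1: VV[1][1]++ -> VV[1]=[0, 7]
Final vectors: VV[0]=[0, 0]; VV[1]=[0, 7]

Answer: 0 7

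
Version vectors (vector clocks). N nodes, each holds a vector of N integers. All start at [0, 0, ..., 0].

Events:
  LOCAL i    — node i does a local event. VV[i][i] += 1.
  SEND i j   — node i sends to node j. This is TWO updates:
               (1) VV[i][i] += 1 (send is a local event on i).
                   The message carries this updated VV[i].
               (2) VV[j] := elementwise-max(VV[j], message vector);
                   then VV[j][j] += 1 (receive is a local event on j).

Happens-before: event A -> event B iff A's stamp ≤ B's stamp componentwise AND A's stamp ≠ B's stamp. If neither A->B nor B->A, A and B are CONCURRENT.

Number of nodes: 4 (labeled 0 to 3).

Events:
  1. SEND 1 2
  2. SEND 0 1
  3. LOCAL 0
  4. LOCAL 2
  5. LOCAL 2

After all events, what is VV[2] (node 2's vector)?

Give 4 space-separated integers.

Initial: VV[0]=[0, 0, 0, 0]
Initial: VV[1]=[0, 0, 0, 0]
Initial: VV[2]=[0, 0, 0, 0]
Initial: VV[3]=[0, 0, 0, 0]
Event 1: SEND 1->2: VV[1][1]++ -> VV[1]=[0, 1, 0, 0], msg_vec=[0, 1, 0, 0]; VV[2]=max(VV[2],msg_vec) then VV[2][2]++ -> VV[2]=[0, 1, 1, 0]
Event 2: SEND 0->1: VV[0][0]++ -> VV[0]=[1, 0, 0, 0], msg_vec=[1, 0, 0, 0]; VV[1]=max(VV[1],msg_vec) then VV[1][1]++ -> VV[1]=[1, 2, 0, 0]
Event 3: LOCAL 0: VV[0][0]++ -> VV[0]=[2, 0, 0, 0]
Event 4: LOCAL 2: VV[2][2]++ -> VV[2]=[0, 1, 2, 0]
Event 5: LOCAL 2: VV[2][2]++ -> VV[2]=[0, 1, 3, 0]
Final vectors: VV[0]=[2, 0, 0, 0]; VV[1]=[1, 2, 0, 0]; VV[2]=[0, 1, 3, 0]; VV[3]=[0, 0, 0, 0]

Answer: 0 1 3 0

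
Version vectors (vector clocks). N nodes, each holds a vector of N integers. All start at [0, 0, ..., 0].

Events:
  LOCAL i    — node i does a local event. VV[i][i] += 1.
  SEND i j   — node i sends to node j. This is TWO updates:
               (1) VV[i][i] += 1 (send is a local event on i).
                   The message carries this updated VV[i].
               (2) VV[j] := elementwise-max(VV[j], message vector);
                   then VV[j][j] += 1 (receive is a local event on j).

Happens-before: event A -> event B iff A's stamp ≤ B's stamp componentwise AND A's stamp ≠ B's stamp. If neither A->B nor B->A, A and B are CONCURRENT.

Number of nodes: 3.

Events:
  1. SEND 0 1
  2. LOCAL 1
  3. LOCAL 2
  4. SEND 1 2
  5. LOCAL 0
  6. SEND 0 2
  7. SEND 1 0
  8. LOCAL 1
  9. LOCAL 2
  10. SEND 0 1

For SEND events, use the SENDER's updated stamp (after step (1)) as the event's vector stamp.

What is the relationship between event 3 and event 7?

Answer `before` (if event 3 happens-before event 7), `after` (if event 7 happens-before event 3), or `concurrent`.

Initial: VV[0]=[0, 0, 0]
Initial: VV[1]=[0, 0, 0]
Initial: VV[2]=[0, 0, 0]
Event 1: SEND 0->1: VV[0][0]++ -> VV[0]=[1, 0, 0], msg_vec=[1, 0, 0]; VV[1]=max(VV[1],msg_vec) then VV[1][1]++ -> VV[1]=[1, 1, 0]
Event 2: LOCAL 1: VV[1][1]++ -> VV[1]=[1, 2, 0]
Event 3: LOCAL 2: VV[2][2]++ -> VV[2]=[0, 0, 1]
Event 4: SEND 1->2: VV[1][1]++ -> VV[1]=[1, 3, 0], msg_vec=[1, 3, 0]; VV[2]=max(VV[2],msg_vec) then VV[2][2]++ -> VV[2]=[1, 3, 2]
Event 5: LOCAL 0: VV[0][0]++ -> VV[0]=[2, 0, 0]
Event 6: SEND 0->2: VV[0][0]++ -> VV[0]=[3, 0, 0], msg_vec=[3, 0, 0]; VV[2]=max(VV[2],msg_vec) then VV[2][2]++ -> VV[2]=[3, 3, 3]
Event 7: SEND 1->0: VV[1][1]++ -> VV[1]=[1, 4, 0], msg_vec=[1, 4, 0]; VV[0]=max(VV[0],msg_vec) then VV[0][0]++ -> VV[0]=[4, 4, 0]
Event 8: LOCAL 1: VV[1][1]++ -> VV[1]=[1, 5, 0]
Event 9: LOCAL 2: VV[2][2]++ -> VV[2]=[3, 3, 4]
Event 10: SEND 0->1: VV[0][0]++ -> VV[0]=[5, 4, 0], msg_vec=[5, 4, 0]; VV[1]=max(VV[1],msg_vec) then VV[1][1]++ -> VV[1]=[5, 6, 0]
Event 3 stamp: [0, 0, 1]
Event 7 stamp: [1, 4, 0]
[0, 0, 1] <= [1, 4, 0]? False
[1, 4, 0] <= [0, 0, 1]? False
Relation: concurrent

Answer: concurrent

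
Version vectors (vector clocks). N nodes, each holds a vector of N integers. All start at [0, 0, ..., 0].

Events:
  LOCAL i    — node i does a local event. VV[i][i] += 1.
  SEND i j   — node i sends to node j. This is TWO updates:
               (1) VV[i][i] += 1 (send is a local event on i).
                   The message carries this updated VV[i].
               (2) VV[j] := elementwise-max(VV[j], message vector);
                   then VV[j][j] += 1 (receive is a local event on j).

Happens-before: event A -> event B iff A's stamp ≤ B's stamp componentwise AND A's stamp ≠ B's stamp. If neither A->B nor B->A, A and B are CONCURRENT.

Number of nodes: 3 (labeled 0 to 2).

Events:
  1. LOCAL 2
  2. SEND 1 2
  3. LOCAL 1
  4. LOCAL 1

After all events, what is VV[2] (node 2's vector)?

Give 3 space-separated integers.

Initial: VV[0]=[0, 0, 0]
Initial: VV[1]=[0, 0, 0]
Initial: VV[2]=[0, 0, 0]
Event 1: LOCAL 2: VV[2][2]++ -> VV[2]=[0, 0, 1]
Event 2: SEND 1->2: VV[1][1]++ -> VV[1]=[0, 1, 0], msg_vec=[0, 1, 0]; VV[2]=max(VV[2],msg_vec) then VV[2][2]++ -> VV[2]=[0, 1, 2]
Event 3: LOCAL 1: VV[1][1]++ -> VV[1]=[0, 2, 0]
Event 4: LOCAL 1: VV[1][1]++ -> VV[1]=[0, 3, 0]
Final vectors: VV[0]=[0, 0, 0]; VV[1]=[0, 3, 0]; VV[2]=[0, 1, 2]

Answer: 0 1 2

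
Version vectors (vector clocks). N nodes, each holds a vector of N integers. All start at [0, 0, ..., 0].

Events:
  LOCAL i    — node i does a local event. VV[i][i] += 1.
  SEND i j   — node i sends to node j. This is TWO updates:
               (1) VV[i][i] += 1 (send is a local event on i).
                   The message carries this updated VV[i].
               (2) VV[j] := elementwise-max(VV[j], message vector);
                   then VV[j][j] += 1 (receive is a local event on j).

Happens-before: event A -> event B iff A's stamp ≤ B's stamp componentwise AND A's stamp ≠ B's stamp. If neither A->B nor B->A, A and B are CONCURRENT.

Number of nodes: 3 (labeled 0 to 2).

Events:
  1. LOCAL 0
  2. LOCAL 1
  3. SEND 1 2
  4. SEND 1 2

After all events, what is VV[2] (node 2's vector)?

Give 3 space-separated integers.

Initial: VV[0]=[0, 0, 0]
Initial: VV[1]=[0, 0, 0]
Initial: VV[2]=[0, 0, 0]
Event 1: LOCAL 0: VV[0][0]++ -> VV[0]=[1, 0, 0]
Event 2: LOCAL 1: VV[1][1]++ -> VV[1]=[0, 1, 0]
Event 3: SEND 1->2: VV[1][1]++ -> VV[1]=[0, 2, 0], msg_vec=[0, 2, 0]; VV[2]=max(VV[2],msg_vec) then VV[2][2]++ -> VV[2]=[0, 2, 1]
Event 4: SEND 1->2: VV[1][1]++ -> VV[1]=[0, 3, 0], msg_vec=[0, 3, 0]; VV[2]=max(VV[2],msg_vec) then VV[2][2]++ -> VV[2]=[0, 3, 2]
Final vectors: VV[0]=[1, 0, 0]; VV[1]=[0, 3, 0]; VV[2]=[0, 3, 2]

Answer: 0 3 2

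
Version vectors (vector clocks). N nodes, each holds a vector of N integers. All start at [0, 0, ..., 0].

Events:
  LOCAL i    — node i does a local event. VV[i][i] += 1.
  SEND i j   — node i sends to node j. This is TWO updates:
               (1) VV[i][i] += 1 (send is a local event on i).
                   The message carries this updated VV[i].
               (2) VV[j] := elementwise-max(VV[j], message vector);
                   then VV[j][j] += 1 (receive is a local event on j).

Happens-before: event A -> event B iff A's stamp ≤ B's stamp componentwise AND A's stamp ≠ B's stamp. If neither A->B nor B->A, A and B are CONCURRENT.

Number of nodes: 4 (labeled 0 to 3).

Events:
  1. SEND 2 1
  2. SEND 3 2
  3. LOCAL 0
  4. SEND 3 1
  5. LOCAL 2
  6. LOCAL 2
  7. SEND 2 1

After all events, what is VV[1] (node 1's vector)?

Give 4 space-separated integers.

Initial: VV[0]=[0, 0, 0, 0]
Initial: VV[1]=[0, 0, 0, 0]
Initial: VV[2]=[0, 0, 0, 0]
Initial: VV[3]=[0, 0, 0, 0]
Event 1: SEND 2->1: VV[2][2]++ -> VV[2]=[0, 0, 1, 0], msg_vec=[0, 0, 1, 0]; VV[1]=max(VV[1],msg_vec) then VV[1][1]++ -> VV[1]=[0, 1, 1, 0]
Event 2: SEND 3->2: VV[3][3]++ -> VV[3]=[0, 0, 0, 1], msg_vec=[0, 0, 0, 1]; VV[2]=max(VV[2],msg_vec) then VV[2][2]++ -> VV[2]=[0, 0, 2, 1]
Event 3: LOCAL 0: VV[0][0]++ -> VV[0]=[1, 0, 0, 0]
Event 4: SEND 3->1: VV[3][3]++ -> VV[3]=[0, 0, 0, 2], msg_vec=[0, 0, 0, 2]; VV[1]=max(VV[1],msg_vec) then VV[1][1]++ -> VV[1]=[0, 2, 1, 2]
Event 5: LOCAL 2: VV[2][2]++ -> VV[2]=[0, 0, 3, 1]
Event 6: LOCAL 2: VV[2][2]++ -> VV[2]=[0, 0, 4, 1]
Event 7: SEND 2->1: VV[2][2]++ -> VV[2]=[0, 0, 5, 1], msg_vec=[0, 0, 5, 1]; VV[1]=max(VV[1],msg_vec) then VV[1][1]++ -> VV[1]=[0, 3, 5, 2]
Final vectors: VV[0]=[1, 0, 0, 0]; VV[1]=[0, 3, 5, 2]; VV[2]=[0, 0, 5, 1]; VV[3]=[0, 0, 0, 2]

Answer: 0 3 5 2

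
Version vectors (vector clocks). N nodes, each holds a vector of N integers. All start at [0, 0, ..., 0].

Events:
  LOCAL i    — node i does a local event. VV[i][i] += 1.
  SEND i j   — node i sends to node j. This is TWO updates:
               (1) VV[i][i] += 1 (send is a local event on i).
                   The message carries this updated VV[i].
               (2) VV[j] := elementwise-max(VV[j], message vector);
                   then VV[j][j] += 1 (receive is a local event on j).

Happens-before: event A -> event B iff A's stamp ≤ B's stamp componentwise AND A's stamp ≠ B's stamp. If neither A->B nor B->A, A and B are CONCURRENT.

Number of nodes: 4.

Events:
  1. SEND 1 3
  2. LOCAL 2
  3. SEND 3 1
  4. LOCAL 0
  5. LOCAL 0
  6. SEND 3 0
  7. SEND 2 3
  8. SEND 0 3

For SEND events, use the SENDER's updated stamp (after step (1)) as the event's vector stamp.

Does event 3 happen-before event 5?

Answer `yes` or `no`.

Answer: no

Derivation:
Initial: VV[0]=[0, 0, 0, 0]
Initial: VV[1]=[0, 0, 0, 0]
Initial: VV[2]=[0, 0, 0, 0]
Initial: VV[3]=[0, 0, 0, 0]
Event 1: SEND 1->3: VV[1][1]++ -> VV[1]=[0, 1, 0, 0], msg_vec=[0, 1, 0, 0]; VV[3]=max(VV[3],msg_vec) then VV[3][3]++ -> VV[3]=[0, 1, 0, 1]
Event 2: LOCAL 2: VV[2][2]++ -> VV[2]=[0, 0, 1, 0]
Event 3: SEND 3->1: VV[3][3]++ -> VV[3]=[0, 1, 0, 2], msg_vec=[0, 1, 0, 2]; VV[1]=max(VV[1],msg_vec) then VV[1][1]++ -> VV[1]=[0, 2, 0, 2]
Event 4: LOCAL 0: VV[0][0]++ -> VV[0]=[1, 0, 0, 0]
Event 5: LOCAL 0: VV[0][0]++ -> VV[0]=[2, 0, 0, 0]
Event 6: SEND 3->0: VV[3][3]++ -> VV[3]=[0, 1, 0, 3], msg_vec=[0, 1, 0, 3]; VV[0]=max(VV[0],msg_vec) then VV[0][0]++ -> VV[0]=[3, 1, 0, 3]
Event 7: SEND 2->3: VV[2][2]++ -> VV[2]=[0, 0, 2, 0], msg_vec=[0, 0, 2, 0]; VV[3]=max(VV[3],msg_vec) then VV[3][3]++ -> VV[3]=[0, 1, 2, 4]
Event 8: SEND 0->3: VV[0][0]++ -> VV[0]=[4, 1, 0, 3], msg_vec=[4, 1, 0, 3]; VV[3]=max(VV[3],msg_vec) then VV[3][3]++ -> VV[3]=[4, 1, 2, 5]
Event 3 stamp: [0, 1, 0, 2]
Event 5 stamp: [2, 0, 0, 0]
[0, 1, 0, 2] <= [2, 0, 0, 0]? False. Equal? False. Happens-before: False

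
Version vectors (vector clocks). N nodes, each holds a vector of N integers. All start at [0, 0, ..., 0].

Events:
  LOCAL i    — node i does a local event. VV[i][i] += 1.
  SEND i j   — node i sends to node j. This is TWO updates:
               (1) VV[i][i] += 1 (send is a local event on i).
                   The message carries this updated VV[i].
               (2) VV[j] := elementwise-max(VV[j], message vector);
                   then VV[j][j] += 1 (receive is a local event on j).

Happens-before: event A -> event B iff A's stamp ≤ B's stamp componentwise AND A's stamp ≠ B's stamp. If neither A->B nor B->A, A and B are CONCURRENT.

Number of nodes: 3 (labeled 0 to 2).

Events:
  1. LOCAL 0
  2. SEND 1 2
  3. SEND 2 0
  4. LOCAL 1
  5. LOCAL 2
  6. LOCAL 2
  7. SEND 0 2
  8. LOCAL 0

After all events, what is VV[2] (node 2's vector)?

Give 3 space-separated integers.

Initial: VV[0]=[0, 0, 0]
Initial: VV[1]=[0, 0, 0]
Initial: VV[2]=[0, 0, 0]
Event 1: LOCAL 0: VV[0][0]++ -> VV[0]=[1, 0, 0]
Event 2: SEND 1->2: VV[1][1]++ -> VV[1]=[0, 1, 0], msg_vec=[0, 1, 0]; VV[2]=max(VV[2],msg_vec) then VV[2][2]++ -> VV[2]=[0, 1, 1]
Event 3: SEND 2->0: VV[2][2]++ -> VV[2]=[0, 1, 2], msg_vec=[0, 1, 2]; VV[0]=max(VV[0],msg_vec) then VV[0][0]++ -> VV[0]=[2, 1, 2]
Event 4: LOCAL 1: VV[1][1]++ -> VV[1]=[0, 2, 0]
Event 5: LOCAL 2: VV[2][2]++ -> VV[2]=[0, 1, 3]
Event 6: LOCAL 2: VV[2][2]++ -> VV[2]=[0, 1, 4]
Event 7: SEND 0->2: VV[0][0]++ -> VV[0]=[3, 1, 2], msg_vec=[3, 1, 2]; VV[2]=max(VV[2],msg_vec) then VV[2][2]++ -> VV[2]=[3, 1, 5]
Event 8: LOCAL 0: VV[0][0]++ -> VV[0]=[4, 1, 2]
Final vectors: VV[0]=[4, 1, 2]; VV[1]=[0, 2, 0]; VV[2]=[3, 1, 5]

Answer: 3 1 5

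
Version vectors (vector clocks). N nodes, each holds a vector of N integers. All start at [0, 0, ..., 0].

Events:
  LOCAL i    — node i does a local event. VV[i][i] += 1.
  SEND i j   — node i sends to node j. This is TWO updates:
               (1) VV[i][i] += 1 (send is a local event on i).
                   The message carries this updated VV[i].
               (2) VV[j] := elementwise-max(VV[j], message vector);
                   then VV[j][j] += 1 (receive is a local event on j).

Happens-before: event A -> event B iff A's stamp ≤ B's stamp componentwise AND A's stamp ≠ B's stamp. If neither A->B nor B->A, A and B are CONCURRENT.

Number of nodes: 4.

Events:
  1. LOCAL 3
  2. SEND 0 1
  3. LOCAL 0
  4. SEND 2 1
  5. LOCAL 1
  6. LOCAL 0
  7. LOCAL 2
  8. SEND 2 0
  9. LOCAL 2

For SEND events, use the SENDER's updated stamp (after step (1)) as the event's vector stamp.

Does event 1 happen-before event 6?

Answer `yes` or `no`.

Answer: no

Derivation:
Initial: VV[0]=[0, 0, 0, 0]
Initial: VV[1]=[0, 0, 0, 0]
Initial: VV[2]=[0, 0, 0, 0]
Initial: VV[3]=[0, 0, 0, 0]
Event 1: LOCAL 3: VV[3][3]++ -> VV[3]=[0, 0, 0, 1]
Event 2: SEND 0->1: VV[0][0]++ -> VV[0]=[1, 0, 0, 0], msg_vec=[1, 0, 0, 0]; VV[1]=max(VV[1],msg_vec) then VV[1][1]++ -> VV[1]=[1, 1, 0, 0]
Event 3: LOCAL 0: VV[0][0]++ -> VV[0]=[2, 0, 0, 0]
Event 4: SEND 2->1: VV[2][2]++ -> VV[2]=[0, 0, 1, 0], msg_vec=[0, 0, 1, 0]; VV[1]=max(VV[1],msg_vec) then VV[1][1]++ -> VV[1]=[1, 2, 1, 0]
Event 5: LOCAL 1: VV[1][1]++ -> VV[1]=[1, 3, 1, 0]
Event 6: LOCAL 0: VV[0][0]++ -> VV[0]=[3, 0, 0, 0]
Event 7: LOCAL 2: VV[2][2]++ -> VV[2]=[0, 0, 2, 0]
Event 8: SEND 2->0: VV[2][2]++ -> VV[2]=[0, 0, 3, 0], msg_vec=[0, 0, 3, 0]; VV[0]=max(VV[0],msg_vec) then VV[0][0]++ -> VV[0]=[4, 0, 3, 0]
Event 9: LOCAL 2: VV[2][2]++ -> VV[2]=[0, 0, 4, 0]
Event 1 stamp: [0, 0, 0, 1]
Event 6 stamp: [3, 0, 0, 0]
[0, 0, 0, 1] <= [3, 0, 0, 0]? False. Equal? False. Happens-before: False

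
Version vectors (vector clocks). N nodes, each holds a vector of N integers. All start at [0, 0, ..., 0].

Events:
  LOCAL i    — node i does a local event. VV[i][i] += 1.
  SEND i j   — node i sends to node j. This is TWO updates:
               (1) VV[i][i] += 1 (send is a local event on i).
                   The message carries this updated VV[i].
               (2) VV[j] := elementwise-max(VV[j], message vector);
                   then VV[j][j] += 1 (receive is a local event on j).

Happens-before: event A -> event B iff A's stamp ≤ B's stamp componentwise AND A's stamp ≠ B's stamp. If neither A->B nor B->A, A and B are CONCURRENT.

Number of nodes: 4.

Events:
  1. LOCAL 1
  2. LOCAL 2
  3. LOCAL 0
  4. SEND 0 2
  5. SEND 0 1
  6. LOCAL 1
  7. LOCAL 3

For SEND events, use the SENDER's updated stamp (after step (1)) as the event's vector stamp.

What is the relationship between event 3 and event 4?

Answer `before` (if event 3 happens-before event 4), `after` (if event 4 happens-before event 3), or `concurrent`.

Initial: VV[0]=[0, 0, 0, 0]
Initial: VV[1]=[0, 0, 0, 0]
Initial: VV[2]=[0, 0, 0, 0]
Initial: VV[3]=[0, 0, 0, 0]
Event 1: LOCAL 1: VV[1][1]++ -> VV[1]=[0, 1, 0, 0]
Event 2: LOCAL 2: VV[2][2]++ -> VV[2]=[0, 0, 1, 0]
Event 3: LOCAL 0: VV[0][0]++ -> VV[0]=[1, 0, 0, 0]
Event 4: SEND 0->2: VV[0][0]++ -> VV[0]=[2, 0, 0, 0], msg_vec=[2, 0, 0, 0]; VV[2]=max(VV[2],msg_vec) then VV[2][2]++ -> VV[2]=[2, 0, 2, 0]
Event 5: SEND 0->1: VV[0][0]++ -> VV[0]=[3, 0, 0, 0], msg_vec=[3, 0, 0, 0]; VV[1]=max(VV[1],msg_vec) then VV[1][1]++ -> VV[1]=[3, 2, 0, 0]
Event 6: LOCAL 1: VV[1][1]++ -> VV[1]=[3, 3, 0, 0]
Event 7: LOCAL 3: VV[3][3]++ -> VV[3]=[0, 0, 0, 1]
Event 3 stamp: [1, 0, 0, 0]
Event 4 stamp: [2, 0, 0, 0]
[1, 0, 0, 0] <= [2, 0, 0, 0]? True
[2, 0, 0, 0] <= [1, 0, 0, 0]? False
Relation: before

Answer: before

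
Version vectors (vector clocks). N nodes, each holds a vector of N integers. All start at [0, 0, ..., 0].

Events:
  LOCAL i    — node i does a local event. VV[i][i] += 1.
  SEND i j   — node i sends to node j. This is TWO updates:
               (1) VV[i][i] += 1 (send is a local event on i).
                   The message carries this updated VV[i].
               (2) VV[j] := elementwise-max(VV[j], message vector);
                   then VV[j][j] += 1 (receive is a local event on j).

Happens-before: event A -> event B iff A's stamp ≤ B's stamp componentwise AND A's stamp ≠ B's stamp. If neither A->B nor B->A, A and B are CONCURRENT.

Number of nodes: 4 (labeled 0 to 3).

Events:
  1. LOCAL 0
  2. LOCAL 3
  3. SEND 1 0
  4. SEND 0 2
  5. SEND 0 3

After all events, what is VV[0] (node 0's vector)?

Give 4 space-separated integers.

Initial: VV[0]=[0, 0, 0, 0]
Initial: VV[1]=[0, 0, 0, 0]
Initial: VV[2]=[0, 0, 0, 0]
Initial: VV[3]=[0, 0, 0, 0]
Event 1: LOCAL 0: VV[0][0]++ -> VV[0]=[1, 0, 0, 0]
Event 2: LOCAL 3: VV[3][3]++ -> VV[3]=[0, 0, 0, 1]
Event 3: SEND 1->0: VV[1][1]++ -> VV[1]=[0, 1, 0, 0], msg_vec=[0, 1, 0, 0]; VV[0]=max(VV[0],msg_vec) then VV[0][0]++ -> VV[0]=[2, 1, 0, 0]
Event 4: SEND 0->2: VV[0][0]++ -> VV[0]=[3, 1, 0, 0], msg_vec=[3, 1, 0, 0]; VV[2]=max(VV[2],msg_vec) then VV[2][2]++ -> VV[2]=[3, 1, 1, 0]
Event 5: SEND 0->3: VV[0][0]++ -> VV[0]=[4, 1, 0, 0], msg_vec=[4, 1, 0, 0]; VV[3]=max(VV[3],msg_vec) then VV[3][3]++ -> VV[3]=[4, 1, 0, 2]
Final vectors: VV[0]=[4, 1, 0, 0]; VV[1]=[0, 1, 0, 0]; VV[2]=[3, 1, 1, 0]; VV[3]=[4, 1, 0, 2]

Answer: 4 1 0 0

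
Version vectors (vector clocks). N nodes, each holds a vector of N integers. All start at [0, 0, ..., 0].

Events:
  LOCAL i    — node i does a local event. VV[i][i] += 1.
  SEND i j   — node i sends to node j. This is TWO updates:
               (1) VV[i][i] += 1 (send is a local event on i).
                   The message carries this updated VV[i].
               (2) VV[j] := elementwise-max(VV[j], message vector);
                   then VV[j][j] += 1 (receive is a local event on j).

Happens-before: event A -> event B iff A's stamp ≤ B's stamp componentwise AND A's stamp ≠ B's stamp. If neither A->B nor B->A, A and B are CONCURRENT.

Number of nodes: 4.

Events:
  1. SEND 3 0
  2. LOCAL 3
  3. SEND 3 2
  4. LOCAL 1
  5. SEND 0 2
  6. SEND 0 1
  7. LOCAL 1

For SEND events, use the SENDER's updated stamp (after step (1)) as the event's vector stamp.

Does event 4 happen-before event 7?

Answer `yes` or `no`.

Answer: yes

Derivation:
Initial: VV[0]=[0, 0, 0, 0]
Initial: VV[1]=[0, 0, 0, 0]
Initial: VV[2]=[0, 0, 0, 0]
Initial: VV[3]=[0, 0, 0, 0]
Event 1: SEND 3->0: VV[3][3]++ -> VV[3]=[0, 0, 0, 1], msg_vec=[0, 0, 0, 1]; VV[0]=max(VV[0],msg_vec) then VV[0][0]++ -> VV[0]=[1, 0, 0, 1]
Event 2: LOCAL 3: VV[3][3]++ -> VV[3]=[0, 0, 0, 2]
Event 3: SEND 3->2: VV[3][3]++ -> VV[3]=[0, 0, 0, 3], msg_vec=[0, 0, 0, 3]; VV[2]=max(VV[2],msg_vec) then VV[2][2]++ -> VV[2]=[0, 0, 1, 3]
Event 4: LOCAL 1: VV[1][1]++ -> VV[1]=[0, 1, 0, 0]
Event 5: SEND 0->2: VV[0][0]++ -> VV[0]=[2, 0, 0, 1], msg_vec=[2, 0, 0, 1]; VV[2]=max(VV[2],msg_vec) then VV[2][2]++ -> VV[2]=[2, 0, 2, 3]
Event 6: SEND 0->1: VV[0][0]++ -> VV[0]=[3, 0, 0, 1], msg_vec=[3, 0, 0, 1]; VV[1]=max(VV[1],msg_vec) then VV[1][1]++ -> VV[1]=[3, 2, 0, 1]
Event 7: LOCAL 1: VV[1][1]++ -> VV[1]=[3, 3, 0, 1]
Event 4 stamp: [0, 1, 0, 0]
Event 7 stamp: [3, 3, 0, 1]
[0, 1, 0, 0] <= [3, 3, 0, 1]? True. Equal? False. Happens-before: True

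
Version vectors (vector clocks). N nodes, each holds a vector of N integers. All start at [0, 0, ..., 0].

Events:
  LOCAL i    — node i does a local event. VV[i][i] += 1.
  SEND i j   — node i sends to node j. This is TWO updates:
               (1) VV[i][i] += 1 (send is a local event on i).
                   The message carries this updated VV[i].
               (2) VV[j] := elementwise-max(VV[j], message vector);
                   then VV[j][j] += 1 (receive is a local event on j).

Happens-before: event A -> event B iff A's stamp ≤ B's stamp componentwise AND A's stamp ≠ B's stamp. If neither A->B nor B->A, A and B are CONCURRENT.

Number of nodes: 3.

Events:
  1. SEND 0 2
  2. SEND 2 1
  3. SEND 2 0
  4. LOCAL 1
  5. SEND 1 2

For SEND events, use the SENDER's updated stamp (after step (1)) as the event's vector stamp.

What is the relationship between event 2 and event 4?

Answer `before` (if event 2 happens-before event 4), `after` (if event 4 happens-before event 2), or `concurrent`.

Initial: VV[0]=[0, 0, 0]
Initial: VV[1]=[0, 0, 0]
Initial: VV[2]=[0, 0, 0]
Event 1: SEND 0->2: VV[0][0]++ -> VV[0]=[1, 0, 0], msg_vec=[1, 0, 0]; VV[2]=max(VV[2],msg_vec) then VV[2][2]++ -> VV[2]=[1, 0, 1]
Event 2: SEND 2->1: VV[2][2]++ -> VV[2]=[1, 0, 2], msg_vec=[1, 0, 2]; VV[1]=max(VV[1],msg_vec) then VV[1][1]++ -> VV[1]=[1, 1, 2]
Event 3: SEND 2->0: VV[2][2]++ -> VV[2]=[1, 0, 3], msg_vec=[1, 0, 3]; VV[0]=max(VV[0],msg_vec) then VV[0][0]++ -> VV[0]=[2, 0, 3]
Event 4: LOCAL 1: VV[1][1]++ -> VV[1]=[1, 2, 2]
Event 5: SEND 1->2: VV[1][1]++ -> VV[1]=[1, 3, 2], msg_vec=[1, 3, 2]; VV[2]=max(VV[2],msg_vec) then VV[2][2]++ -> VV[2]=[1, 3, 4]
Event 2 stamp: [1, 0, 2]
Event 4 stamp: [1, 2, 2]
[1, 0, 2] <= [1, 2, 2]? True
[1, 2, 2] <= [1, 0, 2]? False
Relation: before

Answer: before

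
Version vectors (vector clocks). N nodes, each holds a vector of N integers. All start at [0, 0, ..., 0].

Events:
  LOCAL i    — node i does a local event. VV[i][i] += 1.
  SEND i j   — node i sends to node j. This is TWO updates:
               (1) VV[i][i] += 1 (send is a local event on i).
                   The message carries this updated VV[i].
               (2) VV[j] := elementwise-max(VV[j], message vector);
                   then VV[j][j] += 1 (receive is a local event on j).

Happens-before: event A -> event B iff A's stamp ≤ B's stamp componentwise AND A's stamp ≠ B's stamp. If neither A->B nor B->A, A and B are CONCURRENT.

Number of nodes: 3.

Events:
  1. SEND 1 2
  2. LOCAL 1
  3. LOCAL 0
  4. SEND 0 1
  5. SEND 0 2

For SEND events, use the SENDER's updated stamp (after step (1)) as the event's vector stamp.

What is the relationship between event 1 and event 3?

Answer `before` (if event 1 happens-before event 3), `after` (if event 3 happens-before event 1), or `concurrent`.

Answer: concurrent

Derivation:
Initial: VV[0]=[0, 0, 0]
Initial: VV[1]=[0, 0, 0]
Initial: VV[2]=[0, 0, 0]
Event 1: SEND 1->2: VV[1][1]++ -> VV[1]=[0, 1, 0], msg_vec=[0, 1, 0]; VV[2]=max(VV[2],msg_vec) then VV[2][2]++ -> VV[2]=[0, 1, 1]
Event 2: LOCAL 1: VV[1][1]++ -> VV[1]=[0, 2, 0]
Event 3: LOCAL 0: VV[0][0]++ -> VV[0]=[1, 0, 0]
Event 4: SEND 0->1: VV[0][0]++ -> VV[0]=[2, 0, 0], msg_vec=[2, 0, 0]; VV[1]=max(VV[1],msg_vec) then VV[1][1]++ -> VV[1]=[2, 3, 0]
Event 5: SEND 0->2: VV[0][0]++ -> VV[0]=[3, 0, 0], msg_vec=[3, 0, 0]; VV[2]=max(VV[2],msg_vec) then VV[2][2]++ -> VV[2]=[3, 1, 2]
Event 1 stamp: [0, 1, 0]
Event 3 stamp: [1, 0, 0]
[0, 1, 0] <= [1, 0, 0]? False
[1, 0, 0] <= [0, 1, 0]? False
Relation: concurrent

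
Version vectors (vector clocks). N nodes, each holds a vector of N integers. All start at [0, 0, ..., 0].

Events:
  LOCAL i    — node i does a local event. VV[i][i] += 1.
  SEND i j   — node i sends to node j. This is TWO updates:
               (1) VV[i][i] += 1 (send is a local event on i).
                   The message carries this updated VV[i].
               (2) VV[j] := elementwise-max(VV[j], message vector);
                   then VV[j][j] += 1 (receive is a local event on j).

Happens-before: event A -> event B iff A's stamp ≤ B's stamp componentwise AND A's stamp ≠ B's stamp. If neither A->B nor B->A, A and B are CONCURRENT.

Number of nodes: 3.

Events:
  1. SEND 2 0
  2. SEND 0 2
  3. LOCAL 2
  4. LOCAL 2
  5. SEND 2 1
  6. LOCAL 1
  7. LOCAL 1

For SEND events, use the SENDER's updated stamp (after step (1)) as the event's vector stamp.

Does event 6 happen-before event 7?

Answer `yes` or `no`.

Answer: yes

Derivation:
Initial: VV[0]=[0, 0, 0]
Initial: VV[1]=[0, 0, 0]
Initial: VV[2]=[0, 0, 0]
Event 1: SEND 2->0: VV[2][2]++ -> VV[2]=[0, 0, 1], msg_vec=[0, 0, 1]; VV[0]=max(VV[0],msg_vec) then VV[0][0]++ -> VV[0]=[1, 0, 1]
Event 2: SEND 0->2: VV[0][0]++ -> VV[0]=[2, 0, 1], msg_vec=[2, 0, 1]; VV[2]=max(VV[2],msg_vec) then VV[2][2]++ -> VV[2]=[2, 0, 2]
Event 3: LOCAL 2: VV[2][2]++ -> VV[2]=[2, 0, 3]
Event 4: LOCAL 2: VV[2][2]++ -> VV[2]=[2, 0, 4]
Event 5: SEND 2->1: VV[2][2]++ -> VV[2]=[2, 0, 5], msg_vec=[2, 0, 5]; VV[1]=max(VV[1],msg_vec) then VV[1][1]++ -> VV[1]=[2, 1, 5]
Event 6: LOCAL 1: VV[1][1]++ -> VV[1]=[2, 2, 5]
Event 7: LOCAL 1: VV[1][1]++ -> VV[1]=[2, 3, 5]
Event 6 stamp: [2, 2, 5]
Event 7 stamp: [2, 3, 5]
[2, 2, 5] <= [2, 3, 5]? True. Equal? False. Happens-before: True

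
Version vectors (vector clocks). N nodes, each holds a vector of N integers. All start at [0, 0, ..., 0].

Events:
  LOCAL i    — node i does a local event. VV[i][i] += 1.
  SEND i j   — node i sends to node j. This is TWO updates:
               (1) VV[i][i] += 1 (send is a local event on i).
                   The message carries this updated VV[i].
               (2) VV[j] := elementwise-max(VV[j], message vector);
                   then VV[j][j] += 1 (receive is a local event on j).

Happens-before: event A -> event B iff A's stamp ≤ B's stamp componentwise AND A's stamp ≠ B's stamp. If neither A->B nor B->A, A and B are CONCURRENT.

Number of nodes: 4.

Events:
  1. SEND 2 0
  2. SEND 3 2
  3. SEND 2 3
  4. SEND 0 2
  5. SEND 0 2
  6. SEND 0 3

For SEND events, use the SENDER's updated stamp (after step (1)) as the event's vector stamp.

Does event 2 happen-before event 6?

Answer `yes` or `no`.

Answer: no

Derivation:
Initial: VV[0]=[0, 0, 0, 0]
Initial: VV[1]=[0, 0, 0, 0]
Initial: VV[2]=[0, 0, 0, 0]
Initial: VV[3]=[0, 0, 0, 0]
Event 1: SEND 2->0: VV[2][2]++ -> VV[2]=[0, 0, 1, 0], msg_vec=[0, 0, 1, 0]; VV[0]=max(VV[0],msg_vec) then VV[0][0]++ -> VV[0]=[1, 0, 1, 0]
Event 2: SEND 3->2: VV[3][3]++ -> VV[3]=[0, 0, 0, 1], msg_vec=[0, 0, 0, 1]; VV[2]=max(VV[2],msg_vec) then VV[2][2]++ -> VV[2]=[0, 0, 2, 1]
Event 3: SEND 2->3: VV[2][2]++ -> VV[2]=[0, 0, 3, 1], msg_vec=[0, 0, 3, 1]; VV[3]=max(VV[3],msg_vec) then VV[3][3]++ -> VV[3]=[0, 0, 3, 2]
Event 4: SEND 0->2: VV[0][0]++ -> VV[0]=[2, 0, 1, 0], msg_vec=[2, 0, 1, 0]; VV[2]=max(VV[2],msg_vec) then VV[2][2]++ -> VV[2]=[2, 0, 4, 1]
Event 5: SEND 0->2: VV[0][0]++ -> VV[0]=[3, 0, 1, 0], msg_vec=[3, 0, 1, 0]; VV[2]=max(VV[2],msg_vec) then VV[2][2]++ -> VV[2]=[3, 0, 5, 1]
Event 6: SEND 0->3: VV[0][0]++ -> VV[0]=[4, 0, 1, 0], msg_vec=[4, 0, 1, 0]; VV[3]=max(VV[3],msg_vec) then VV[3][3]++ -> VV[3]=[4, 0, 3, 3]
Event 2 stamp: [0, 0, 0, 1]
Event 6 stamp: [4, 0, 1, 0]
[0, 0, 0, 1] <= [4, 0, 1, 0]? False. Equal? False. Happens-before: False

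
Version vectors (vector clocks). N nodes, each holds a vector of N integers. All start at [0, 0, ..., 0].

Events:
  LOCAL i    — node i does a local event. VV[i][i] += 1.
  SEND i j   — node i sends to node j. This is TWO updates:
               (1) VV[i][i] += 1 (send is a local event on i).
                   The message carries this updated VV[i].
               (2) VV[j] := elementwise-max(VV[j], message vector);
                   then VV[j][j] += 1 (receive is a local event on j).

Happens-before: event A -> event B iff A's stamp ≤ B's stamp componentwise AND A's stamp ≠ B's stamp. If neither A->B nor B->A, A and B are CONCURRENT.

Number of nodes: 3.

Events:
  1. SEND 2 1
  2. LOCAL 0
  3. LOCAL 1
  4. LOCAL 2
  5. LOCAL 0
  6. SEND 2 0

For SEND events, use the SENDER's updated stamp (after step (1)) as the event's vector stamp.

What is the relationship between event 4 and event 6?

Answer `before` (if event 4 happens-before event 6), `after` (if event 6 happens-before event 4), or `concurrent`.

Initial: VV[0]=[0, 0, 0]
Initial: VV[1]=[0, 0, 0]
Initial: VV[2]=[0, 0, 0]
Event 1: SEND 2->1: VV[2][2]++ -> VV[2]=[0, 0, 1], msg_vec=[0, 0, 1]; VV[1]=max(VV[1],msg_vec) then VV[1][1]++ -> VV[1]=[0, 1, 1]
Event 2: LOCAL 0: VV[0][0]++ -> VV[0]=[1, 0, 0]
Event 3: LOCAL 1: VV[1][1]++ -> VV[1]=[0, 2, 1]
Event 4: LOCAL 2: VV[2][2]++ -> VV[2]=[0, 0, 2]
Event 5: LOCAL 0: VV[0][0]++ -> VV[0]=[2, 0, 0]
Event 6: SEND 2->0: VV[2][2]++ -> VV[2]=[0, 0, 3], msg_vec=[0, 0, 3]; VV[0]=max(VV[0],msg_vec) then VV[0][0]++ -> VV[0]=[3, 0, 3]
Event 4 stamp: [0, 0, 2]
Event 6 stamp: [0, 0, 3]
[0, 0, 2] <= [0, 0, 3]? True
[0, 0, 3] <= [0, 0, 2]? False
Relation: before

Answer: before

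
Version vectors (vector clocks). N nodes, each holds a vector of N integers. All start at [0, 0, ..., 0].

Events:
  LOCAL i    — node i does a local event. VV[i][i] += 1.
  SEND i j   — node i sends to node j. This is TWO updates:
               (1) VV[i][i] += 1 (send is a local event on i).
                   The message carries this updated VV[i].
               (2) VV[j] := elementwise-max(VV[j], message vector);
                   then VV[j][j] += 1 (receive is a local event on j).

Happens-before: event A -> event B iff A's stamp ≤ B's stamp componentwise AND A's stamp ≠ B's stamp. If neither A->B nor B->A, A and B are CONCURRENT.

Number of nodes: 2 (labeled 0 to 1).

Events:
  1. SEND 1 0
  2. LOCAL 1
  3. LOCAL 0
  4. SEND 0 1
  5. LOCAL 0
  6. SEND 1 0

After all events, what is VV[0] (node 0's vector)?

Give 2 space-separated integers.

Initial: VV[0]=[0, 0]
Initial: VV[1]=[0, 0]
Event 1: SEND 1->0: VV[1][1]++ -> VV[1]=[0, 1], msg_vec=[0, 1]; VV[0]=max(VV[0],msg_vec) then VV[0][0]++ -> VV[0]=[1, 1]
Event 2: LOCAL 1: VV[1][1]++ -> VV[1]=[0, 2]
Event 3: LOCAL 0: VV[0][0]++ -> VV[0]=[2, 1]
Event 4: SEND 0->1: VV[0][0]++ -> VV[0]=[3, 1], msg_vec=[3, 1]; VV[1]=max(VV[1],msg_vec) then VV[1][1]++ -> VV[1]=[3, 3]
Event 5: LOCAL 0: VV[0][0]++ -> VV[0]=[4, 1]
Event 6: SEND 1->0: VV[1][1]++ -> VV[1]=[3, 4], msg_vec=[3, 4]; VV[0]=max(VV[0],msg_vec) then VV[0][0]++ -> VV[0]=[5, 4]
Final vectors: VV[0]=[5, 4]; VV[1]=[3, 4]

Answer: 5 4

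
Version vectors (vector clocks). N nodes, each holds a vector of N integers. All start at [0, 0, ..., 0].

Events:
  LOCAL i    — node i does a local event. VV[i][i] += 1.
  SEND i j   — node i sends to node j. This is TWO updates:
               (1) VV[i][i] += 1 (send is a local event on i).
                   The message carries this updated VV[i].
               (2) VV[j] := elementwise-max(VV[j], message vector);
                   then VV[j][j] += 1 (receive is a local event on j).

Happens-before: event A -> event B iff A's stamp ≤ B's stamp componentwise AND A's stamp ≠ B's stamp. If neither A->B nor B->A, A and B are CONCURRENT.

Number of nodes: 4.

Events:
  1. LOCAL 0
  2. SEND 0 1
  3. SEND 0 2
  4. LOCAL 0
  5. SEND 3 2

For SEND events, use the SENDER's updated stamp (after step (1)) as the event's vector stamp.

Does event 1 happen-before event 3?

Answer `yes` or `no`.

Answer: yes

Derivation:
Initial: VV[0]=[0, 0, 0, 0]
Initial: VV[1]=[0, 0, 0, 0]
Initial: VV[2]=[0, 0, 0, 0]
Initial: VV[3]=[0, 0, 0, 0]
Event 1: LOCAL 0: VV[0][0]++ -> VV[0]=[1, 0, 0, 0]
Event 2: SEND 0->1: VV[0][0]++ -> VV[0]=[2, 0, 0, 0], msg_vec=[2, 0, 0, 0]; VV[1]=max(VV[1],msg_vec) then VV[1][1]++ -> VV[1]=[2, 1, 0, 0]
Event 3: SEND 0->2: VV[0][0]++ -> VV[0]=[3, 0, 0, 0], msg_vec=[3, 0, 0, 0]; VV[2]=max(VV[2],msg_vec) then VV[2][2]++ -> VV[2]=[3, 0, 1, 0]
Event 4: LOCAL 0: VV[0][0]++ -> VV[0]=[4, 0, 0, 0]
Event 5: SEND 3->2: VV[3][3]++ -> VV[3]=[0, 0, 0, 1], msg_vec=[0, 0, 0, 1]; VV[2]=max(VV[2],msg_vec) then VV[2][2]++ -> VV[2]=[3, 0, 2, 1]
Event 1 stamp: [1, 0, 0, 0]
Event 3 stamp: [3, 0, 0, 0]
[1, 0, 0, 0] <= [3, 0, 0, 0]? True. Equal? False. Happens-before: True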